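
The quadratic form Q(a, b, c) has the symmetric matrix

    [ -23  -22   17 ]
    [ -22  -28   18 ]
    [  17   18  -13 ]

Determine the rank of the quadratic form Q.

Congruent diagonalization of A (simultaneous row and column reduction) yields pivots -23, -160/23, 0.
That gives 2 negative, 1 zero pivots.
The rank is the number of nonzero pivots: 2.

2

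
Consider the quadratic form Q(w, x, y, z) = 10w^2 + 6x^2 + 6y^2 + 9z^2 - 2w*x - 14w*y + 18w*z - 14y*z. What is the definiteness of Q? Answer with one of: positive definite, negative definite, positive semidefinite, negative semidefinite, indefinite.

The symmetric matrix is A = [[10, -1, -7, 9], [-1, 6, 0, 0], [-7, 0, 6, -7], [9, 0, -7, 9]].
Row-reducing A symmetrically gives the diagonal entries 10, 59/10, 60/59, 5/12.
That gives 4 positive pivots.
Hence Q is positive definite.

positive definite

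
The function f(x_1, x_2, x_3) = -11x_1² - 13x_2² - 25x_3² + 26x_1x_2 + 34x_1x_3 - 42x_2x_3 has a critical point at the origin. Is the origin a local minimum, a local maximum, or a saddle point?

The Hessian at the origin is H = [[-22, 26, 34], [26, -26, -42], [34, -42, -50]].
Row-reducing H symmetrically gives the diagonal entries -22, 52/11, 24/13.
Counting signs: 2 positive, 1 negative.
H is indefinite, so the origin is a saddle point.

saddle point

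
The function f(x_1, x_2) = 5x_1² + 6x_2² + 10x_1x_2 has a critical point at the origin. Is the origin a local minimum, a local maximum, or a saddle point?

The Hessian at the origin is H = [[10, 10], [10, 12]].
det H = 10·12 − (10)² = 20 > 0 and H[1,1] = 10 > 0, so H is positive definite.
Therefore the origin is a local minimum.

local minimum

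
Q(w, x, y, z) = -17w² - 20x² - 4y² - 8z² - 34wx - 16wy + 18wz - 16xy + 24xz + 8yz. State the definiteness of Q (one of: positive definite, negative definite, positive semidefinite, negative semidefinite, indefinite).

The symmetric matrix is A = [[-17, -17, -8, 9], [-17, -20, -8, 12], [-8, -8, -4, 4], [9, 12, 4, -8]].
Applying the same elementary operations to the rows and columns of A produces a congruent diagonal matrix with entries -17, -3, -4/17, 0.
So there are 3 negative, 1 zero pivots.
Hence Q is negative semidefinite.

negative semidefinite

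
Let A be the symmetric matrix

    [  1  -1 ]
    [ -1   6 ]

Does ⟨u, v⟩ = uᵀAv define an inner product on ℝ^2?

yes

Leading principal minors: Δ_1 = 1, Δ_2 = 5.
All leading principal minors are positive, so by Sylvester's criterion Q is positive definite.
⟨·,·⟩ is an inner product exactly when A is positive definite.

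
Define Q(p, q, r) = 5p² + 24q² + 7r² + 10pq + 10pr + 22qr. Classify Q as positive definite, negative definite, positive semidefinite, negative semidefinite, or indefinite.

positive definite

The symmetric matrix of Q is A = [[5, 5, 5], [5, 24, 11], [5, 11, 7]].
Leading principal minors: Δ_1 = 5, Δ_2 = 95, Δ_3 = 10.
All leading principal minors are positive, so by Sylvester's criterion Q is positive definite.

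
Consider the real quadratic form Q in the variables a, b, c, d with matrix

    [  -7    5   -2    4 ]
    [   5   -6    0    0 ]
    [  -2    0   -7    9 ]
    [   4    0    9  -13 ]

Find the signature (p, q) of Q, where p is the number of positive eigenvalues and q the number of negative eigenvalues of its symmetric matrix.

Symmetric row and column elimination reduces A to a congruent diagonal form with pivots -7, -17/7, -95/17, -10/19.
Counting signs: 4 negative.

(0, 4)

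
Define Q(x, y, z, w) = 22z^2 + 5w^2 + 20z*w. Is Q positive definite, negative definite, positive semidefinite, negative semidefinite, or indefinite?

The symmetric matrix is A = [[0, 0, 0, 0], [0, 0, 0, 0], [0, 0, 22, 10], [0, 0, 10, 5]].
Applying the same elementary operations to the rows and columns of A produces a congruent diagonal matrix with entries 0, 0, 22, 5/11.
That gives 2 positive, 2 zero pivots.
Hence Q is positive semidefinite.

positive semidefinite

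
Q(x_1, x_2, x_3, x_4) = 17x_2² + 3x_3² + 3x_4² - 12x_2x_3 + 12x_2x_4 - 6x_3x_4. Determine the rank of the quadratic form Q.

Write A = [[0, 0, 0, 0], [0, 17, -6, 6], [0, -6, 3, -3], [0, 6, -3, 3]].
Congruent diagonalization of A (simultaneous row and column reduction) yields pivots 0, 17, 15/17, 0.
So there are 2 positive, 2 zero pivots.
The rank is the number of nonzero pivots: 2.

2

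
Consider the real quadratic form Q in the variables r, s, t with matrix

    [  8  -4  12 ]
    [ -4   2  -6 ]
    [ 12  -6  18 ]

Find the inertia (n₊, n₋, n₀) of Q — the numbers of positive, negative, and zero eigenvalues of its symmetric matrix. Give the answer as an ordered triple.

Applying the same elementary operations to the rows and columns of A produces a congruent diagonal matrix with entries 8, 0, 0.
Counting signs: 1 positive, 2 zero.

(1, 0, 2)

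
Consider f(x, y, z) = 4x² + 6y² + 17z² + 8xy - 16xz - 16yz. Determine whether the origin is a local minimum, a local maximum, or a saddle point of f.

local minimum

The Hessian at the origin is H = [[8, 8, -16], [8, 12, -16], [-16, -16, 34]].
Congruent diagonalization of H (simultaneous row and column reduction) yields pivots 8, 4, 2.
Counting signs: 3 positive.
H is positive definite, so the origin is a strict local minimum.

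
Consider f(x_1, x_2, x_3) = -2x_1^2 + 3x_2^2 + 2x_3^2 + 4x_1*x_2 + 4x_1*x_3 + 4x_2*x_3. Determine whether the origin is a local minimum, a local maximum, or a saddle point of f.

saddle point

The Hessian at the origin is H = [[-4, 4, 4], [4, 6, 4], [4, 4, 4]].
Row-reducing H symmetrically gives the diagonal entries -4, 10, 8/5.
That gives 2 positive, 1 negative pivots.
H is indefinite, so the origin is a saddle point.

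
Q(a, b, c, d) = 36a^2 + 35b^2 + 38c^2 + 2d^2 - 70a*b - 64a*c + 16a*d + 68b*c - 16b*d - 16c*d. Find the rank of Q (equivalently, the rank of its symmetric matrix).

4

The associated matrix is A = [[36, -35, -32, 8], [-35, 35, 34, -8], [-32, 34, 38, -8], [8, -8, -8, 2]].
An LDLᵀ factorisation of A has diagonal entries 36, 35/36, 34/35, 2/17.
Counting signs: 4 positive.
The rank is the number of nonzero pivots: 4.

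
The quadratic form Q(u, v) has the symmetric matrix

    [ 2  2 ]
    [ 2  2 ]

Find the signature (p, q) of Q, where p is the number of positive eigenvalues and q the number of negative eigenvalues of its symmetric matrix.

Applying the same elementary operations to the rows and columns of A produces a congruent diagonal matrix with entries 2, 0.
That gives 1 positive, 1 zero pivots.

(1, 0)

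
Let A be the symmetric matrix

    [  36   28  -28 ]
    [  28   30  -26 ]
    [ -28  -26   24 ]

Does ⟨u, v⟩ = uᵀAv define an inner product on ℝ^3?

Leading principal minors: Δ_1 = 36, Δ_2 = 296, Δ_3 = 16.
All leading principal minors are positive, so by Sylvester's criterion Q is positive definite.
⟨·,·⟩ is an inner product exactly when A is positive definite.

yes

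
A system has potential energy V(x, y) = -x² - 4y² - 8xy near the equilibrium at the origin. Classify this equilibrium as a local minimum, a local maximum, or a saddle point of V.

saddle point

The Hessian at the origin is H = [[-2, -8], [-8, -8]].
det H = -2·-8 − (-8)² = -48 < 0, so H is indefinite.
Therefore the origin is a saddle point.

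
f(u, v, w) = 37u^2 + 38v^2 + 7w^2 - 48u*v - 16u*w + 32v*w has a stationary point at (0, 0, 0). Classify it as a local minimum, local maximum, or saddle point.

The Hessian at the origin is H = [[74, -48, -16], [-48, 76, 32], [-16, 32, 14]].
Symmetric row and column elimination reduces H to a congruent diagonal form with pivots 74, 1660/37, 10/83.
That gives 3 positive pivots.
H is positive definite, so the origin is a strict local minimum.

local minimum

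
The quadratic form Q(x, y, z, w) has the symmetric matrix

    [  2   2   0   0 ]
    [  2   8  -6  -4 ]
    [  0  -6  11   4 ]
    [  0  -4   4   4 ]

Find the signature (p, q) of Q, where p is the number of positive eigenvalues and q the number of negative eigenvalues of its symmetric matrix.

(4, 0)

Symmetric row and column elimination reduces A to a congruent diagonal form with pivots 2, 6, 5, 4/3.
Counting signs: 4 positive.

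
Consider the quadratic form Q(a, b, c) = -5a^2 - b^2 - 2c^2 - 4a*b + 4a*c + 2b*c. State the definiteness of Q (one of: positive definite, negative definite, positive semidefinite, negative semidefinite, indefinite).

The associated matrix is A = [[-5, -2, 2], [-2, -1, 1], [2, 1, -2]].
Symmetric row and column elimination reduces A to a congruent diagonal form with pivots -5, -1/5, -1.
So there are 3 negative pivots.
Hence Q is negative definite.

negative definite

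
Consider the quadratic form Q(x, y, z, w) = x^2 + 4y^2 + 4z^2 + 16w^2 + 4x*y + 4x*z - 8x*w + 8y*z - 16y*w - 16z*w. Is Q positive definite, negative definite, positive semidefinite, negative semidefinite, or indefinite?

The symmetric matrix is A = [[1, 2, 2, -4], [2, 4, 4, -8], [2, 4, 4, -8], [-4, -8, -8, 16]].
Applying the same elementary operations to the rows and columns of A produces a congruent diagonal matrix with entries 1, 0, 0, 0.
So there are 1 positive, 3 zero pivots.
Hence Q is positive semidefinite.

positive semidefinite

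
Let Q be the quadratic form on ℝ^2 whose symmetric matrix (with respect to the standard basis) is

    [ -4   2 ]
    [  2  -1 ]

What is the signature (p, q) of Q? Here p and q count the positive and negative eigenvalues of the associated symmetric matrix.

Applying the same elementary operations to the rows and columns of A produces a congruent diagonal matrix with entries -4, 0.
So there are 1 negative, 1 zero pivots.

(0, 1)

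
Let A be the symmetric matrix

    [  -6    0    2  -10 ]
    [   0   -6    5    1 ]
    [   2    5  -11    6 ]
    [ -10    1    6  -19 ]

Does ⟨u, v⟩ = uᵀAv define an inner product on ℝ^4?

Leading principal minors: Δ_1 = -6, Δ_2 = 36, Δ_3 = -222, Δ_4 = 40.
The signs alternate starting with Δ_1 < 0, so by Sylvester's criterion Q is negative definite.
⟨·,·⟩ is an inner product exactly when A is positive definite.

no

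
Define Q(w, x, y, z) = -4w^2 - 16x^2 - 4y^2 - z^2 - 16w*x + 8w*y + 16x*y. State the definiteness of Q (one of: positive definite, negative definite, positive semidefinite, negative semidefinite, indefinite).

Write A = [[-4, -8, 4, 0], [-8, -16, 8, 0], [4, 8, -4, 0], [0, 0, 0, -1]].
Congruent diagonalization of A (simultaneous row and column reduction) yields pivots -4, 0, 0, -1.
That gives 2 negative, 2 zero pivots.
Hence Q is negative semidefinite.

negative semidefinite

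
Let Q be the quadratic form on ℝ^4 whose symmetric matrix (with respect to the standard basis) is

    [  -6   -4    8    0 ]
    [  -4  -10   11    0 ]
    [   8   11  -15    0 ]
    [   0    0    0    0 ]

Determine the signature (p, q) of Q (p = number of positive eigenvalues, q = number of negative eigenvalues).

(1, 2)

Row-reducing A symmetrically gives the diagonal entries -6, -22/3, 1/22, 0.
That gives 1 positive, 2 negative, 1 zero pivots.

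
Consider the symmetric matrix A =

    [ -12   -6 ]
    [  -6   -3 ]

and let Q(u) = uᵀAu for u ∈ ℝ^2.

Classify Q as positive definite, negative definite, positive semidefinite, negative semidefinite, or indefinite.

For the 2×2 matrix [[-12, -6], [-6, -3]]: det = -12·-3 − (-6)² = 0, trace = -15.
det = 0 so one eigenvalue is zero; the form is semidefinite with the sign of the trace.

negative semidefinite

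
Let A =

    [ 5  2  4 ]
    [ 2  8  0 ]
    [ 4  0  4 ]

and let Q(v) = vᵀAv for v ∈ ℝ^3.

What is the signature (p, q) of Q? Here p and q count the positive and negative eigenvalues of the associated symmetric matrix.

An LDLᵀ factorisation of A has diagonal entries 5, 36/5, 4/9.
That gives 3 positive pivots.

(3, 0)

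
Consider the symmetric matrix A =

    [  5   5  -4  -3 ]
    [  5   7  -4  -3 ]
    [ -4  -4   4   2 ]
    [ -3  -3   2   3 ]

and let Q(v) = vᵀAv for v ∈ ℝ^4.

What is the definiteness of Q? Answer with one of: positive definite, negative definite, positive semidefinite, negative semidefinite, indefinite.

positive definite

Symmetric row and column elimination reduces A to a congruent diagonal form with pivots 5, 2, 4/5, 1.
So there are 4 positive pivots.
Hence Q is positive definite.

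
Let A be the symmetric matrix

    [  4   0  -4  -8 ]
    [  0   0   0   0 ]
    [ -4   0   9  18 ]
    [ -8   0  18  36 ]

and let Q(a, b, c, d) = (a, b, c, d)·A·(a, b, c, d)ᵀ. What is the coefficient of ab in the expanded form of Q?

The coefficient of ab is A[1,2] + A[2,1] = 2·0 = 0.

0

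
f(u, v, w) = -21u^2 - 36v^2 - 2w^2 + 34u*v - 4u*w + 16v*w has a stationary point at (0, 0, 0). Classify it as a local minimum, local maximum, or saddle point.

The Hessian at the origin is H = [[-42, 34, -4], [34, -72, 16], [-4, 16, -4]].
Symmetric row and column elimination reduces H to a congruent diagonal form with pivots -42, -934/21, 20/467.
That gives 1 positive, 2 negative pivots.
H is indefinite, so the origin is a saddle point.

saddle point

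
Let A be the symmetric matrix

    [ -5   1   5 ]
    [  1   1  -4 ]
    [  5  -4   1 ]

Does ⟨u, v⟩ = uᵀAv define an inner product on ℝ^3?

no

Symmetric row and column elimination reduces A to a congruent diagonal form with pivots -5, 6/5, -3/2.
That gives 1 positive, 2 negative pivots.
Hence Q is indefinite.
⟨·,·⟩ is an inner product exactly when A is positive definite.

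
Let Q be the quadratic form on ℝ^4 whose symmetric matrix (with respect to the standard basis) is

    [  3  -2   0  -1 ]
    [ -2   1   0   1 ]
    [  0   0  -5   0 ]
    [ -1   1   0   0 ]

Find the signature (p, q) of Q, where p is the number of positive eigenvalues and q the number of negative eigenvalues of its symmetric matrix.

(1, 2)

Congruent diagonalization of A (simultaneous row and column reduction) yields pivots 3, -1/3, -5, 0.
Counting signs: 1 positive, 2 negative, 1 zero.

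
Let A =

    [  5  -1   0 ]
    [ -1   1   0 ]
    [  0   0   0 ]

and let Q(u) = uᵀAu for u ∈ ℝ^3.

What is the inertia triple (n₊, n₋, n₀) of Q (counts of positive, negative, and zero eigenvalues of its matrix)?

(2, 0, 1)

Row-reducing A symmetrically gives the diagonal entries 5, 4/5, 0.
So there are 2 positive, 1 zero pivots.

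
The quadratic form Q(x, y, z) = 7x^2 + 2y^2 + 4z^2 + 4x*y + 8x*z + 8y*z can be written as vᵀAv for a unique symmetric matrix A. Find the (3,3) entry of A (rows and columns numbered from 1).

4

The coefficient of z^2 in Q is 4, and that is exactly A[3,3].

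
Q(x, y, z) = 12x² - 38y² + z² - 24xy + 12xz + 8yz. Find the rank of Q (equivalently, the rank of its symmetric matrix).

The symmetric matrix is A = [[12, -12, 6], [-12, -38, 4], [6, 4, 1]].
Applying the same elementary operations to the rows and columns of A produces a congruent diagonal matrix with entries 12, -50, 0.
That gives 1 positive, 1 negative, 1 zero pivots.
The rank is the number of nonzero pivots: 2.

2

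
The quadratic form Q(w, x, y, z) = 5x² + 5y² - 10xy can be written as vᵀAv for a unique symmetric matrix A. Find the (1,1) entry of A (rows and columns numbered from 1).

The coefficient of w² in Q is 0, and that is exactly A[1,1].

0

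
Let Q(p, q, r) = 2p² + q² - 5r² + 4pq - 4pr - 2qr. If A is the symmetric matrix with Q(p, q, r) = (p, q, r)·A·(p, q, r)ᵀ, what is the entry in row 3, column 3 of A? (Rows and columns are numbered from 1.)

The coefficient of r² in Q is -5, and that is exactly A[3,3].

-5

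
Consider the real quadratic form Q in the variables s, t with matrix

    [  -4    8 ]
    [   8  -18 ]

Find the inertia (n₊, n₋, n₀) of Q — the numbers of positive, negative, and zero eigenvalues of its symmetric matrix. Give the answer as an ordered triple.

(0, 2, 0)

Applying the same elementary operations to the rows and columns of A produces a congruent diagonal matrix with entries -4, -2.
That gives 2 negative pivots.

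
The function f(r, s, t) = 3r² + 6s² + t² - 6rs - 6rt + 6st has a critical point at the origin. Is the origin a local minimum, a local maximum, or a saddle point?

The Hessian at the origin is H = [[6, -6, -6], [-6, 12, 6], [-6, 6, 2]].
Row-reducing H symmetrically gives the diagonal entries 6, 6, -4.
Counting signs: 2 positive, 1 negative.
H is indefinite, so the origin is a saddle point.

saddle point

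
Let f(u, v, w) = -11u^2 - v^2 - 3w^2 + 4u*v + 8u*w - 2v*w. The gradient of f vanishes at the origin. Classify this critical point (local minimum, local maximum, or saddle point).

The Hessian at the origin is H = [[-22, 4, 8], [4, -2, -2], [8, -2, -6]].
Congruent diagonalization of H (simultaneous row and column reduction) yields pivots -22, -14/11, -20/7.
So there are 3 negative pivots.
H is negative definite, so the origin is a strict local maximum.

local maximum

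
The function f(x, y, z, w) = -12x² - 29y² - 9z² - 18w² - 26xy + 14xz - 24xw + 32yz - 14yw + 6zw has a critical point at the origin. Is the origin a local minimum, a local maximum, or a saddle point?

local maximum

The Hessian at the origin is H = [[-24, -26, 14, -24], [-26, -58, 32, -14], [14, 32, -18, 6], [-24, -14, 6, -36]].
Applying the same elementary operations to the rows and columns of H produces a congruent diagonal matrix with entries -24, -179/6, -60/179, -8/3.
That gives 4 negative pivots.
H is negative definite, so the origin is a strict local maximum.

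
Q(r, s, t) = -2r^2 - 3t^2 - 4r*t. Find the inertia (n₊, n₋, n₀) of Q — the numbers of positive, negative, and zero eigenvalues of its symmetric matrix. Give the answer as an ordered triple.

The associated matrix is A = [[-2, 0, -2], [0, 0, 0], [-2, 0, -3]].
Row-reducing A symmetrically gives the diagonal entries -2, 0, -1.
Counting signs: 2 negative, 1 zero.

(0, 2, 1)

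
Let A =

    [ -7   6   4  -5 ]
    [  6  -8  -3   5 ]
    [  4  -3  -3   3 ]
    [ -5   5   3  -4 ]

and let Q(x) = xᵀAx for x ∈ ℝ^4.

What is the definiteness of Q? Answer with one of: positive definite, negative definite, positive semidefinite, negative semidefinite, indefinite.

Congruent diagonalization of A (simultaneous row and column reduction) yields pivots -7, -20/7, -13/20, -2/13.
Counting signs: 4 negative.
Hence Q is negative definite.

negative definite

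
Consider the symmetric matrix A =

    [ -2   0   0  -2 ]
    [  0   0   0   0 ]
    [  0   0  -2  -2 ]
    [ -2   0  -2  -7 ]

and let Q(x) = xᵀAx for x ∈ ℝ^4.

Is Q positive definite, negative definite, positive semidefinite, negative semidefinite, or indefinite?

negative semidefinite

Congruent diagonalization of A (simultaneous row and column reduction) yields pivots -2, 0, -2, -3.
That gives 3 negative, 1 zero pivots.
Hence Q is negative semidefinite.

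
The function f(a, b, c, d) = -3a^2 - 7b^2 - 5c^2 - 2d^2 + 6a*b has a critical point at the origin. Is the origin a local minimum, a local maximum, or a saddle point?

The Hessian at the origin is H = [[-6, 6, 0, 0], [6, -14, 0, 0], [0, 0, -10, 0], [0, 0, 0, -4]].
Applying the same elementary operations to the rows and columns of H produces a congruent diagonal matrix with entries -6, -8, -10, -4.
That gives 4 negative pivots.
H is negative definite, so the origin is a strict local maximum.

local maximum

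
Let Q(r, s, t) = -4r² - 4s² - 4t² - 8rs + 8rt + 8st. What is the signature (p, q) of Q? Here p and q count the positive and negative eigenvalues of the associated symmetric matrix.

(0, 1)

Write A = [[-4, -4, 4], [-4, -4, 4], [4, 4, -4]].
Applying the same elementary operations to the rows and columns of A produces a congruent diagonal matrix with entries -4, 0, 0.
So there are 1 negative, 2 zero pivots.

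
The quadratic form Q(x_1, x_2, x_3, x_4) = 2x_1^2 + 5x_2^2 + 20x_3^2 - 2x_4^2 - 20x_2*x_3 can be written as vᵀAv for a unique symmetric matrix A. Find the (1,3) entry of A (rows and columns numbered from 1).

The coefficient of x_1·x_3 in Q is 0. For a symmetric A this equals A[1,3] + A[3,1] = 2·A[1,3].
So A[1,3] = 0/2 = 0.

0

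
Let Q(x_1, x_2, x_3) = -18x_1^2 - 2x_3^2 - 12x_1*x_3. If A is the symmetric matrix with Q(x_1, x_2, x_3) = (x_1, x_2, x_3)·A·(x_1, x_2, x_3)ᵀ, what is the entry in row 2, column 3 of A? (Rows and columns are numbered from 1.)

The coefficient of x_2·x_3 in Q is 0. For a symmetric A this equals A[2,3] + A[3,2] = 2·A[2,3].
So A[2,3] = 0/2 = 0.

0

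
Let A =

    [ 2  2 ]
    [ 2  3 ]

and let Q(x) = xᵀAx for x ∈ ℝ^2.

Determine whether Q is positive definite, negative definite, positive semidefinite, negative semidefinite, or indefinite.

Leading principal minors: Δ_1 = 2, Δ_2 = 2.
All leading principal minors are positive, so by Sylvester's criterion Q is positive definite.

positive definite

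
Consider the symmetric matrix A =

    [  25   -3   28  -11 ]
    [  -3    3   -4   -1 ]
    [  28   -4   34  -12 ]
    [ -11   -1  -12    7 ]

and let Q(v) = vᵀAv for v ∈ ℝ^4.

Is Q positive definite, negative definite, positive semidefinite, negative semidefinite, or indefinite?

positive definite

Leading principal minors: Δ_1 = 25, Δ_2 = 66, Δ_3 = 164, Δ_4 = 16.
All leading principal minors are positive, so by Sylvester's criterion Q is positive definite.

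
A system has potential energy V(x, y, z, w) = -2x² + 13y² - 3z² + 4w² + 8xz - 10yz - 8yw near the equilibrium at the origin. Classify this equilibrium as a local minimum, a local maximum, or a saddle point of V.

saddle point

The Hessian at the origin is H = [[-4, 0, 8, 0], [0, 26, -10, -8], [8, -10, -6, 0], [0, -8, 0, 8]].
Symmetric row and column elimination reduces H to a congruent diagonal form with pivots -4, 26, 80/13, 4.
So there are 3 positive, 1 negative pivots.
H is indefinite, so the origin is a saddle point.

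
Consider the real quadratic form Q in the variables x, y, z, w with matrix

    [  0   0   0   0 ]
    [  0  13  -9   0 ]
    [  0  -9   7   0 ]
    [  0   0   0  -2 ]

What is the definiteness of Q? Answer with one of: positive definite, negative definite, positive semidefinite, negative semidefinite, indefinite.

indefinite

Congruent diagonalization of A (simultaneous row and column reduction) yields pivots 0, 13, 10/13, -2.
So there are 2 positive, 1 negative, 1 zero pivots.
Hence Q is indefinite.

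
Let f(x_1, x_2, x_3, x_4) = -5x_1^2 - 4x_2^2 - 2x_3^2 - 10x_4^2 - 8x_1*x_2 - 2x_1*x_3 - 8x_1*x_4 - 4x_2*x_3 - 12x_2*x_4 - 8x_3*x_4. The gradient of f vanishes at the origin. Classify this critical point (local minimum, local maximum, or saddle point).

saddle point

The Hessian at the origin is H = [[-10, -8, -2, -8], [-8, -8, -4, -12], [-2, -4, -4, -8], [-8, -12, -8, -20]].
H is indefinite, so the origin is a saddle point.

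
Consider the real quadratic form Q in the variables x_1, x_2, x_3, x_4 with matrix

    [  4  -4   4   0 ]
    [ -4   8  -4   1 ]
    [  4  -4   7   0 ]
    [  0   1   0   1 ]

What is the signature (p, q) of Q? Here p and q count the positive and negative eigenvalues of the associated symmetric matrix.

An LDLᵀ factorisation of A has diagonal entries 4, 4, 3, 3/4.
So there are 4 positive pivots.

(4, 0)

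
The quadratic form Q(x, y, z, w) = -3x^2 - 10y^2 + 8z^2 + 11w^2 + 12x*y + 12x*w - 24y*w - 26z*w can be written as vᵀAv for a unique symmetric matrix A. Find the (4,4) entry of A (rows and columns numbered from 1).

11

The coefficient of w^2 in Q is 11, and that is exactly A[4,4].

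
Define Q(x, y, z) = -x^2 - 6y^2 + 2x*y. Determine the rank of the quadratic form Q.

2

Write A = [[-1, 1, 0], [1, -6, 0], [0, 0, 0]].
Applying the same elementary operations to the rows and columns of A produces a congruent diagonal matrix with entries -1, -5, 0.
That gives 2 negative, 1 zero pivots.
The rank is the number of nonzero pivots: 2.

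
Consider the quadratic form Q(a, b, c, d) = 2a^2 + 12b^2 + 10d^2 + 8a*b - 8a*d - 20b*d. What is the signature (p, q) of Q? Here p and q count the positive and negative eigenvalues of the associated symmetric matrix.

(3, 0)

The associated matrix is A = [[2, 4, 0, -4], [4, 12, 0, -10], [0, 0, 0, 0], [-4, -10, 0, 10]].
Symmetric row and column elimination reduces A to a congruent diagonal form with pivots 2, 4, 0, 1.
That gives 3 positive, 1 zero pivots.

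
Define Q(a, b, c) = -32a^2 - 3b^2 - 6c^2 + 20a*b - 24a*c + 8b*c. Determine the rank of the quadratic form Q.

The associated matrix is A = [[-32, 10, -12], [10, -3, 4], [-12, 4, -6]].
An LDLᵀ factorisation of A has diagonal entries -32, 1/8, -2.
So there are 1 positive, 2 negative pivots.
The rank is the number of nonzero pivots: 3.

3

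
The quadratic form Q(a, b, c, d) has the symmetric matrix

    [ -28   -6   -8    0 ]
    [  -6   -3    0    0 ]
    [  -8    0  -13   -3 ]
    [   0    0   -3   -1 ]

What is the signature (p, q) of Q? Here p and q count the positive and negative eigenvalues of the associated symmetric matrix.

Symmetric row and column elimination reduces A to a congruent diagonal form with pivots -28, -12/7, -9, 0.
Counting signs: 3 negative, 1 zero.

(0, 3)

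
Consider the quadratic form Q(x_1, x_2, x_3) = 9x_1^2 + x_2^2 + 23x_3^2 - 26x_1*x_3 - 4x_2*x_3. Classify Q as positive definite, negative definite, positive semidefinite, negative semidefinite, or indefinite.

The symmetric matrix of Q is A = [[9, 0, -13], [0, 1, -2], [-13, -2, 23]].
Leading principal minors: Δ_1 = 9, Δ_2 = 9, Δ_3 = 2.
All leading principal minors are positive, so by Sylvester's criterion Q is positive definite.

positive definite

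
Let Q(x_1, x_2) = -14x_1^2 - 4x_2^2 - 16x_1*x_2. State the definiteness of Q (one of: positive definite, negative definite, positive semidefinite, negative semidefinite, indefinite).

indefinite

The symmetric matrix is A = [[-14, -8], [-8, -4]].
An LDLᵀ factorisation of A has diagonal entries -14, 4/7.
That gives 1 positive, 1 negative pivots.
Hence Q is indefinite.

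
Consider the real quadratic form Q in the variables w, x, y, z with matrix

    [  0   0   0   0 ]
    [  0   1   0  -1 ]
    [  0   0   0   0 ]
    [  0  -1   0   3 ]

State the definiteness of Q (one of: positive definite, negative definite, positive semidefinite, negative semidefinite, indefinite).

Symmetric row and column elimination reduces A to a congruent diagonal form with pivots 0, 1, 0, 2.
Counting signs: 2 positive, 2 zero.
Hence Q is positive semidefinite.

positive semidefinite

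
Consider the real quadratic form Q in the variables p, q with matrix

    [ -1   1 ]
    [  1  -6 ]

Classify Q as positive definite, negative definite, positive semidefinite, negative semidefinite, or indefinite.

negative definite

Leading principal minors: Δ_1 = -1, Δ_2 = 5.
The signs alternate starting with Δ_1 < 0, so by Sylvester's criterion Q is negative definite.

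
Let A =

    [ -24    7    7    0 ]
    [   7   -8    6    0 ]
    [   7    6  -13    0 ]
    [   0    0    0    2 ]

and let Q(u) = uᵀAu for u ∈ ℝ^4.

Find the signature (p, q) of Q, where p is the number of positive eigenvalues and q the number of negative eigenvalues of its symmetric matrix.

(1, 3)

An LDLᵀ factorisation of A has diagonal entries -24, -143/24, -15/143, 2.
So there are 1 positive, 3 negative pivots.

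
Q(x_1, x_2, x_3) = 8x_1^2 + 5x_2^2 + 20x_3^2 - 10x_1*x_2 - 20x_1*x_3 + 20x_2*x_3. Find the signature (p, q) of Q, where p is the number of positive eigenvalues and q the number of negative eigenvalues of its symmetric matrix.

The symmetric matrix is A = [[8, -5, -10], [-5, 5, 10], [-10, 10, 20]].
Applying the same elementary operations to the rows and columns of A produces a congruent diagonal matrix with entries 8, 15/8, 0.
That gives 2 positive, 1 zero pivots.

(2, 0)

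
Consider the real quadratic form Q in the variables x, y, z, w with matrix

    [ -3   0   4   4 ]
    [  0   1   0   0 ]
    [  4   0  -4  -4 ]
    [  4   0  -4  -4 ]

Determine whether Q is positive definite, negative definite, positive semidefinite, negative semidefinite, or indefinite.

Applying the same elementary operations to the rows and columns of A produces a congruent diagonal matrix with entries -3, 1, 4/3, 0.
That gives 2 positive, 1 negative, 1 zero pivots.
Hence Q is indefinite.

indefinite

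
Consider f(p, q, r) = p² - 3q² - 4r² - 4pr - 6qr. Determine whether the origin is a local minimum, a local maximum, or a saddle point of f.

saddle point

The Hessian at the origin is H = [[2, 0, -4], [0, -6, -6], [-4, -6, -8]].
Symmetric row and column elimination reduces H to a congruent diagonal form with pivots 2, -6, -10.
That gives 1 positive, 2 negative pivots.
H is indefinite, so the origin is a saddle point.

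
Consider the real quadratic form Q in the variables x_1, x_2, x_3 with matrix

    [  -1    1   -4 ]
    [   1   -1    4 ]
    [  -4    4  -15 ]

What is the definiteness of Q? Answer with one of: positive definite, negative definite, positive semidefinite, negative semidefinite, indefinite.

indefinite

Symmetric row and column elimination reduces A to a congruent diagonal form with pivots -1, 0, 1.
So there are 1 positive, 1 negative, 1 zero pivots.
Hence Q is indefinite.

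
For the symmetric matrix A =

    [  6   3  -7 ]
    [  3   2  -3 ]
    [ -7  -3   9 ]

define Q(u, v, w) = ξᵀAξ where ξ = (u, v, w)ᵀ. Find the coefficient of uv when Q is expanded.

6

The coefficient of uv is A[1,2] + A[2,1] = 2·3 = 6.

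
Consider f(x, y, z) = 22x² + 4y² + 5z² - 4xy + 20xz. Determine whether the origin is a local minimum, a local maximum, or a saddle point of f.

The Hessian at the origin is H = [[44, -4, 20], [-4, 8, 0], [20, 0, 10]].
Symmetric row and column elimination reduces H to a congruent diagonal form with pivots 44, 84/11, 10/21.
That gives 3 positive pivots.
H is positive definite, so the origin is a strict local minimum.

local minimum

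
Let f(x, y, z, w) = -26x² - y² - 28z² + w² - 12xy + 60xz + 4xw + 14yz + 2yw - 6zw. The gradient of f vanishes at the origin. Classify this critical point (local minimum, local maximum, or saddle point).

saddle point

The Hessian at the origin is H = [[-52, -12, 60, 4], [-12, -2, 14, 2], [60, 14, -56, -6], [4, 2, -6, 2]].
Congruent diagonalization of H (simultaneous row and column reduction) yields pivots -52, 10/13, 66/5, 20/33.
So there are 3 positive, 1 negative pivots.
H is indefinite, so the origin is a saddle point.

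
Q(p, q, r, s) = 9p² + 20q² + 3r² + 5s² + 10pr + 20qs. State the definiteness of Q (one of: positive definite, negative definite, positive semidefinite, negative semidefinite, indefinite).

Write A = [[9, 0, 5, 0], [0, 20, 0, 10], [5, 0, 3, 0], [0, 10, 0, 5]].
Congruent diagonalization of A (simultaneous row and column reduction) yields pivots 9, 20, 2/9, 0.
So there are 3 positive, 1 zero pivots.
Hence Q is positive semidefinite.

positive semidefinite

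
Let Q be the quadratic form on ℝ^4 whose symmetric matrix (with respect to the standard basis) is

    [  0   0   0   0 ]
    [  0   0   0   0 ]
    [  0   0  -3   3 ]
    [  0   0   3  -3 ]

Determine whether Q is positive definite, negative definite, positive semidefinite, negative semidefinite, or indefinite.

Congruent diagonalization of A (simultaneous row and column reduction) yields pivots 0, 0, -3, 0.
So there are 1 negative, 3 zero pivots.
Hence Q is negative semidefinite.

negative semidefinite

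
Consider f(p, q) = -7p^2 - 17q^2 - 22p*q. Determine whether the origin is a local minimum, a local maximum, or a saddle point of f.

saddle point

The Hessian at the origin is H = [[-14, -22], [-22, -34]].
det H = -14·-34 − (-22)² = -8 < 0, so H is indefinite.
Therefore the origin is a saddle point.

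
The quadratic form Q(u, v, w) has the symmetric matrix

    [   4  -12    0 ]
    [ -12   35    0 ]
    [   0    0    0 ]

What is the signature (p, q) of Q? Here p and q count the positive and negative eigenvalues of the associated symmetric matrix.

Symmetric row and column elimination reduces A to a congruent diagonal form with pivots 4, -1, 0.
So there are 1 positive, 1 negative, 1 zero pivots.

(1, 1)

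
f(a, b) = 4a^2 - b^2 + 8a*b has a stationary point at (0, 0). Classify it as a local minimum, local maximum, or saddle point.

The Hessian at the origin is H = [[8, 8], [8, -2]].
det H = 8·-2 − (8)² = -80 < 0, so H is indefinite.
Therefore the origin is a saddle point.

saddle point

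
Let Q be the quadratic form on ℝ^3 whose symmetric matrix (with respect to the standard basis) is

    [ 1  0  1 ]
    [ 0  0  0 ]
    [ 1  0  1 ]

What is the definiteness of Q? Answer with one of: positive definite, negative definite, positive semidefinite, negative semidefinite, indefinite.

positive semidefinite

Congruent diagonalization of A (simultaneous row and column reduction) yields pivots 1, 0, 0.
Counting signs: 1 positive, 2 zero.
Hence Q is positive semidefinite.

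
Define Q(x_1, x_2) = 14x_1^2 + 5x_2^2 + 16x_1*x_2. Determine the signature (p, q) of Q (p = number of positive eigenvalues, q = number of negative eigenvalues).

The associated matrix is A = [[14, 8], [8, 5]].
An LDLᵀ factorisation of A has diagonal entries 14, 3/7.
So there are 2 positive pivots.

(2, 0)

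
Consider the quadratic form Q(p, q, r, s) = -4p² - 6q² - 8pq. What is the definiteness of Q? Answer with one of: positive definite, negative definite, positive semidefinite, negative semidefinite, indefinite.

negative semidefinite

Write A = [[-4, -4, 0, 0], [-4, -6, 0, 0], [0, 0, 0, 0], [0, 0, 0, 0]].
Applying the same elementary operations to the rows and columns of A produces a congruent diagonal matrix with entries -4, -2, 0, 0.
That gives 2 negative, 2 zero pivots.
Hence Q is negative semidefinite.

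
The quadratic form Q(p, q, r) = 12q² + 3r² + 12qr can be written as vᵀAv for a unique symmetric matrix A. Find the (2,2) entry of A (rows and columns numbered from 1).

12

The coefficient of q² in Q is 12, and that is exactly A[2,2].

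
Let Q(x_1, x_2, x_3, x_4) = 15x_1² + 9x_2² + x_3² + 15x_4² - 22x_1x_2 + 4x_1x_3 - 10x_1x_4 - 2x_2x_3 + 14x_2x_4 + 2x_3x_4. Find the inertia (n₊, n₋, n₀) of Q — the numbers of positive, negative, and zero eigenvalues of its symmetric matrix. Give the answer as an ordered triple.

(4, 0, 0)

The associated matrix is A = [[15, -11, 2, -5], [-11, 9, -1, 7], [2, -1, 1, 1], [-5, 7, 1, 15]].
Symmetric row and column elimination reduces A to a congruent diagonal form with pivots 15, 14/15, 1/2, 10/7.
So there are 4 positive pivots.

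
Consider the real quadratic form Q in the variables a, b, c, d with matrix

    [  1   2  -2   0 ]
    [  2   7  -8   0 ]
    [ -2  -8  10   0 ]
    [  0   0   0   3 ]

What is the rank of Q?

Row-reducing A symmetrically gives the diagonal entries 1, 3, 2/3, 3.
So there are 4 positive pivots.
The rank is the number of nonzero pivots: 4.

4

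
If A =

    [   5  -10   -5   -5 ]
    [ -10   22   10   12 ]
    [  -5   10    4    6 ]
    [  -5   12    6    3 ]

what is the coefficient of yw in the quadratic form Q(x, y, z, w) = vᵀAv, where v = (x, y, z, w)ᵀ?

24

The coefficient of yw is A[2,4] + A[4,2] = 2·12 = 24.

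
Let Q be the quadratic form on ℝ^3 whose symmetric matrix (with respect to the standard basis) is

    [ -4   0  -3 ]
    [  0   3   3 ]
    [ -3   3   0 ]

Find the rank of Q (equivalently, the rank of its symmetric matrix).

3

An LDLᵀ factorisation of A has diagonal entries -4, 3, -3/4.
That gives 1 positive, 2 negative pivots.
The rank is the number of nonzero pivots: 3.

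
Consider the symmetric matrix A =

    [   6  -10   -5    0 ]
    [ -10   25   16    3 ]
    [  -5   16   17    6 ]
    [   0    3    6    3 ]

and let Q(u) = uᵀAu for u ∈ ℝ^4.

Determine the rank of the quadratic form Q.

4

Applying the same elementary operations to the rows and columns of A produces a congruent diagonal matrix with entries 6, 25/3, 289/50, 30/289.
Counting signs: 4 positive.
The rank is the number of nonzero pivots: 4.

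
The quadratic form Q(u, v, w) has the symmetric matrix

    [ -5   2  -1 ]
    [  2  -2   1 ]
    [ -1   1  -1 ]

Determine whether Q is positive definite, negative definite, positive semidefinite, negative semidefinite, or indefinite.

negative definite

An LDLᵀ factorisation of A has diagonal entries -5, -6/5, -1/2.
That gives 3 negative pivots.
Hence Q is negative definite.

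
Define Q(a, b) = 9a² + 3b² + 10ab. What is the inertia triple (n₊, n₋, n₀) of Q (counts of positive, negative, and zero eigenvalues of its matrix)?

(2, 0, 0)

The associated matrix is A = [[9, 5], [5, 3]].
Symmetric row and column elimination reduces A to a congruent diagonal form with pivots 9, 2/9.
Counting signs: 2 positive.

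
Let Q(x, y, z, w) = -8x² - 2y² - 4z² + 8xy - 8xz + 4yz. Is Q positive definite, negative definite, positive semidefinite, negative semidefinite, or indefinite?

The symmetric matrix is A = [[-8, 4, -4, 0], [4, -2, 2, 0], [-4, 2, -4, 0], [0, 0, 0, 0]].
Congruent diagonalization of A (simultaneous row and column reduction) yields pivots -8, 0, -2, 0.
Counting signs: 2 negative, 2 zero.
Hence Q is negative semidefinite.

negative semidefinite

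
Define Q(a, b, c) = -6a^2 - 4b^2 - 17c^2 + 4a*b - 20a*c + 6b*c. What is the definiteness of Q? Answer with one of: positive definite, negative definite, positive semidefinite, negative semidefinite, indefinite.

negative definite

The symmetric matrix of Q is A = [[-6, 2, -10], [2, -4, 3], [-10, 3, -17]].
Leading principal minors: Δ_1 = -6, Δ_2 = 20, Δ_3 = -6.
The signs alternate starting with Δ_1 < 0, so by Sylvester's criterion Q is negative definite.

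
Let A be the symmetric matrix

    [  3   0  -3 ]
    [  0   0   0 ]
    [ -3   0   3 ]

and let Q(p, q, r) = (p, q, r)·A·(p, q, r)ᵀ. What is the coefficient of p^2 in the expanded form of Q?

The coefficient of p^2 is the diagonal entry A[1,1] = 3.

3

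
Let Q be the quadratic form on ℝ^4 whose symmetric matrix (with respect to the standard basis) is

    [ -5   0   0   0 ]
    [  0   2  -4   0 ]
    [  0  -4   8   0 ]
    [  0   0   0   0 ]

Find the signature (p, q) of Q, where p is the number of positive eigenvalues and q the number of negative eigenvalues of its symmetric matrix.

Row-reducing A symmetrically gives the diagonal entries -5, 2, 0, 0.
Counting signs: 1 positive, 1 negative, 2 zero.

(1, 1)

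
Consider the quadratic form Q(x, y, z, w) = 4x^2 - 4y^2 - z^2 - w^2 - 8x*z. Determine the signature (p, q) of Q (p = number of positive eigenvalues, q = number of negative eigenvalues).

The symmetric matrix is A = [[4, 0, -4, 0], [0, -4, 0, 0], [-4, 0, -1, 0], [0, 0, 0, -1]].
Row-reducing A symmetrically gives the diagonal entries 4, -4, -5, -1.
So there are 1 positive, 3 negative pivots.

(1, 3)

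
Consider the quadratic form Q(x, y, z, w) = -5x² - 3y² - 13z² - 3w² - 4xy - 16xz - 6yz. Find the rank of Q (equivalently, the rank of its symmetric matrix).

Write A = [[-5, -2, -8, 0], [-2, -3, -3, 0], [-8, -3, -13, 0], [0, 0, 0, -3]].
Row-reducing A symmetrically gives the diagonal entries -5, -11/5, -2/11, -3.
Counting signs: 4 negative.
The rank is the number of nonzero pivots: 4.

4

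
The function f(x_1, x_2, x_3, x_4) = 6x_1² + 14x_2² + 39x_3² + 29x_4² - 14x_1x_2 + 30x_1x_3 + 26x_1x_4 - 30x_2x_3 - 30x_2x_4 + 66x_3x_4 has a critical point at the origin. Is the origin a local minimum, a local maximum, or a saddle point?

local minimum

The Hessian at the origin is H = [[12, -14, 30, 26], [-14, 28, -30, -30], [30, -30, 78, 66], [26, -30, 66, 58]].
Symmetric row and column elimination reduces H to a congruent diagonal form with pivots 12, 35/3, 6/7, 4/5.
So there are 4 positive pivots.
H is positive definite, so the origin is a strict local minimum.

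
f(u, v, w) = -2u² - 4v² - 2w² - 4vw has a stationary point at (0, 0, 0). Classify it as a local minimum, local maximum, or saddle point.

The Hessian at the origin is H = [[-4, 0, 0], [0, -8, -4], [0, -4, -4]].
Symmetric row and column elimination reduces H to a congruent diagonal form with pivots -4, -8, -2.
That gives 3 negative pivots.
H is negative definite, so the origin is a strict local maximum.

local maximum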